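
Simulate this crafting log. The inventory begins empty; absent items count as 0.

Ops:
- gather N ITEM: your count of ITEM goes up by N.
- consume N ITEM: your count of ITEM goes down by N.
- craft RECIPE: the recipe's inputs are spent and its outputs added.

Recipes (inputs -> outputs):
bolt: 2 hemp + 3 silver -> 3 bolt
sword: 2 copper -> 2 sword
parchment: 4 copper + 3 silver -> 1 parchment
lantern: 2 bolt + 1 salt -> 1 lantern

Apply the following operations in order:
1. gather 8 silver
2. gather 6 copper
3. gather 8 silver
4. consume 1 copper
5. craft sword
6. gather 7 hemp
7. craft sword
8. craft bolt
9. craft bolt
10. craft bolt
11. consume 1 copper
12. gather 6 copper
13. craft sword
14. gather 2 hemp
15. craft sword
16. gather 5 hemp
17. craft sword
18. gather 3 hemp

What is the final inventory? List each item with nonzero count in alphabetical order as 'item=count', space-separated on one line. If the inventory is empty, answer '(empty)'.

Answer: bolt=9 hemp=11 silver=7 sword=10

Derivation:
After 1 (gather 8 silver): silver=8
After 2 (gather 6 copper): copper=6 silver=8
After 3 (gather 8 silver): copper=6 silver=16
After 4 (consume 1 copper): copper=5 silver=16
After 5 (craft sword): copper=3 silver=16 sword=2
After 6 (gather 7 hemp): copper=3 hemp=7 silver=16 sword=2
After 7 (craft sword): copper=1 hemp=7 silver=16 sword=4
After 8 (craft bolt): bolt=3 copper=1 hemp=5 silver=13 sword=4
After 9 (craft bolt): bolt=6 copper=1 hemp=3 silver=10 sword=4
After 10 (craft bolt): bolt=9 copper=1 hemp=1 silver=7 sword=4
After 11 (consume 1 copper): bolt=9 hemp=1 silver=7 sword=4
After 12 (gather 6 copper): bolt=9 copper=6 hemp=1 silver=7 sword=4
After 13 (craft sword): bolt=9 copper=4 hemp=1 silver=7 sword=6
After 14 (gather 2 hemp): bolt=9 copper=4 hemp=3 silver=7 sword=6
After 15 (craft sword): bolt=9 copper=2 hemp=3 silver=7 sword=8
After 16 (gather 5 hemp): bolt=9 copper=2 hemp=8 silver=7 sword=8
After 17 (craft sword): bolt=9 hemp=8 silver=7 sword=10
After 18 (gather 3 hemp): bolt=9 hemp=11 silver=7 sword=10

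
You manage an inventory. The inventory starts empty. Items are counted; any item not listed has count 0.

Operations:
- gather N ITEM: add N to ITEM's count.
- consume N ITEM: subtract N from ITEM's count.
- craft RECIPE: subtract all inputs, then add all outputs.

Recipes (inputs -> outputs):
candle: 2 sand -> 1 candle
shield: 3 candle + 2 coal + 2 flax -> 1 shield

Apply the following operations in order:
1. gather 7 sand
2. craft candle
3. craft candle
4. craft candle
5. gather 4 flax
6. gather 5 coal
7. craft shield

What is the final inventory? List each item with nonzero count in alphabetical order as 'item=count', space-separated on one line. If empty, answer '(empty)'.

After 1 (gather 7 sand): sand=7
After 2 (craft candle): candle=1 sand=5
After 3 (craft candle): candle=2 sand=3
After 4 (craft candle): candle=3 sand=1
After 5 (gather 4 flax): candle=3 flax=4 sand=1
After 6 (gather 5 coal): candle=3 coal=5 flax=4 sand=1
After 7 (craft shield): coal=3 flax=2 sand=1 shield=1

Answer: coal=3 flax=2 sand=1 shield=1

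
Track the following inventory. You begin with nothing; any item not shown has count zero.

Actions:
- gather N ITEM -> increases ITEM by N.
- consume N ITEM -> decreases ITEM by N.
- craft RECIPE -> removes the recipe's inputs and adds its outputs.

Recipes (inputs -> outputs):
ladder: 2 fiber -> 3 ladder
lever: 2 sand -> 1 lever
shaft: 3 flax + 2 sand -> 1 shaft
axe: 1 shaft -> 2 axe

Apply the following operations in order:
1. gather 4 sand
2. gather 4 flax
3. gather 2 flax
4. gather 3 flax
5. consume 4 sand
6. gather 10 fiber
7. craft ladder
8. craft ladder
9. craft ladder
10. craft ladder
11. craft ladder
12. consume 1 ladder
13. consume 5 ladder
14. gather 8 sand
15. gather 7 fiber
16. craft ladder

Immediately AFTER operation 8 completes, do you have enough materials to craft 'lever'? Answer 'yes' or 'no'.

After 1 (gather 4 sand): sand=4
After 2 (gather 4 flax): flax=4 sand=4
After 3 (gather 2 flax): flax=6 sand=4
After 4 (gather 3 flax): flax=9 sand=4
After 5 (consume 4 sand): flax=9
After 6 (gather 10 fiber): fiber=10 flax=9
After 7 (craft ladder): fiber=8 flax=9 ladder=3
After 8 (craft ladder): fiber=6 flax=9 ladder=6

Answer: no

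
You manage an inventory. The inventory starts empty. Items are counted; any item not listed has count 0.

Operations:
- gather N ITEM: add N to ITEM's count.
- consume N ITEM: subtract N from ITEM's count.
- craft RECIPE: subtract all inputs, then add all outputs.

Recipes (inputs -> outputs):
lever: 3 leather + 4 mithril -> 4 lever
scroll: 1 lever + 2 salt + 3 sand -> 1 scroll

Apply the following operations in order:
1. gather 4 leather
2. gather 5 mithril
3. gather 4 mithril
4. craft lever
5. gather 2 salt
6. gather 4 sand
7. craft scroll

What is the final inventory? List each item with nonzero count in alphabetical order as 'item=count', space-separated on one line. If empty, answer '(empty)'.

Answer: leather=1 lever=3 mithril=5 sand=1 scroll=1

Derivation:
After 1 (gather 4 leather): leather=4
After 2 (gather 5 mithril): leather=4 mithril=5
After 3 (gather 4 mithril): leather=4 mithril=9
After 4 (craft lever): leather=1 lever=4 mithril=5
After 5 (gather 2 salt): leather=1 lever=4 mithril=5 salt=2
After 6 (gather 4 sand): leather=1 lever=4 mithril=5 salt=2 sand=4
After 7 (craft scroll): leather=1 lever=3 mithril=5 sand=1 scroll=1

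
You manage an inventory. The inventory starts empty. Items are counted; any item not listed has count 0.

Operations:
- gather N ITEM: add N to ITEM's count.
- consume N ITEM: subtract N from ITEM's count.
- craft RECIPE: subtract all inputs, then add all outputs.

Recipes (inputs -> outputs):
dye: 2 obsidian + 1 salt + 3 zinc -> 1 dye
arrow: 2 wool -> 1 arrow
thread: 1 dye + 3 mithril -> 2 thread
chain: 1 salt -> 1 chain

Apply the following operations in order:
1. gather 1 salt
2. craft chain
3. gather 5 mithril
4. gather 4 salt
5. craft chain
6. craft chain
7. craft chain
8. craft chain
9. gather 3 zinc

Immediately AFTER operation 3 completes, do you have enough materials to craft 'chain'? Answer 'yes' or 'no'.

After 1 (gather 1 salt): salt=1
After 2 (craft chain): chain=1
After 3 (gather 5 mithril): chain=1 mithril=5

Answer: no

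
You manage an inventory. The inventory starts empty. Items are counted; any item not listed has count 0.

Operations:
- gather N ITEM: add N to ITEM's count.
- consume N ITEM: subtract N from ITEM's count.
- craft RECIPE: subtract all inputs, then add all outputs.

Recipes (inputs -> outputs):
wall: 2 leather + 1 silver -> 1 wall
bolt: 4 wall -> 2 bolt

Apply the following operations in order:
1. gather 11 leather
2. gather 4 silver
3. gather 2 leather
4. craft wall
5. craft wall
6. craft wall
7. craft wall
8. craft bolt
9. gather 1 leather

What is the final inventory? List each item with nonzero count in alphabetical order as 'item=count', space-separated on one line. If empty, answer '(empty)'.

After 1 (gather 11 leather): leather=11
After 2 (gather 4 silver): leather=11 silver=4
After 3 (gather 2 leather): leather=13 silver=4
After 4 (craft wall): leather=11 silver=3 wall=1
After 5 (craft wall): leather=9 silver=2 wall=2
After 6 (craft wall): leather=7 silver=1 wall=3
After 7 (craft wall): leather=5 wall=4
After 8 (craft bolt): bolt=2 leather=5
After 9 (gather 1 leather): bolt=2 leather=6

Answer: bolt=2 leather=6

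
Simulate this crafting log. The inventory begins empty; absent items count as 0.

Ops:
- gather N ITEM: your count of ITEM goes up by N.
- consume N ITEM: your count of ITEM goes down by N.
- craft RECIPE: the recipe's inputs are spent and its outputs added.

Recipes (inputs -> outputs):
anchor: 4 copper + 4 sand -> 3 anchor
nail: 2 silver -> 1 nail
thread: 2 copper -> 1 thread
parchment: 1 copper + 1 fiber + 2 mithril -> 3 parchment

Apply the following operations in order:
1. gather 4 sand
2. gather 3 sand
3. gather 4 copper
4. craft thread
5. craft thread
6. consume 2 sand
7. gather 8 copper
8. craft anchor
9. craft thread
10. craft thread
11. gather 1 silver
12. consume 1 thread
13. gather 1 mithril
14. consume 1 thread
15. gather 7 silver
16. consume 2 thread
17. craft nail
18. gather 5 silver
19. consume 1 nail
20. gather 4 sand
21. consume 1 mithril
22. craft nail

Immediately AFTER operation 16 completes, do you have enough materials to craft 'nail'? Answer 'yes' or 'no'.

After 1 (gather 4 sand): sand=4
After 2 (gather 3 sand): sand=7
After 3 (gather 4 copper): copper=4 sand=7
After 4 (craft thread): copper=2 sand=7 thread=1
After 5 (craft thread): sand=7 thread=2
After 6 (consume 2 sand): sand=5 thread=2
After 7 (gather 8 copper): copper=8 sand=5 thread=2
After 8 (craft anchor): anchor=3 copper=4 sand=1 thread=2
After 9 (craft thread): anchor=3 copper=2 sand=1 thread=3
After 10 (craft thread): anchor=3 sand=1 thread=4
After 11 (gather 1 silver): anchor=3 sand=1 silver=1 thread=4
After 12 (consume 1 thread): anchor=3 sand=1 silver=1 thread=3
After 13 (gather 1 mithril): anchor=3 mithril=1 sand=1 silver=1 thread=3
After 14 (consume 1 thread): anchor=3 mithril=1 sand=1 silver=1 thread=2
After 15 (gather 7 silver): anchor=3 mithril=1 sand=1 silver=8 thread=2
After 16 (consume 2 thread): anchor=3 mithril=1 sand=1 silver=8

Answer: yes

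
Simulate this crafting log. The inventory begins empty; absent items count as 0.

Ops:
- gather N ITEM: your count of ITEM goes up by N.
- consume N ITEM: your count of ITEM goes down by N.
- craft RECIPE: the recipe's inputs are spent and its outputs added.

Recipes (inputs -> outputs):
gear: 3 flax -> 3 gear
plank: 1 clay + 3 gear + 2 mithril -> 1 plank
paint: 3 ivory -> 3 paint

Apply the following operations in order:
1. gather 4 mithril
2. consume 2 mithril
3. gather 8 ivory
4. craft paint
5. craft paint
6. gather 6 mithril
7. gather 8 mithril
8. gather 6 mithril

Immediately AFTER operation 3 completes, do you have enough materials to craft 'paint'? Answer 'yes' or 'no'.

Answer: yes

Derivation:
After 1 (gather 4 mithril): mithril=4
After 2 (consume 2 mithril): mithril=2
After 3 (gather 8 ivory): ivory=8 mithril=2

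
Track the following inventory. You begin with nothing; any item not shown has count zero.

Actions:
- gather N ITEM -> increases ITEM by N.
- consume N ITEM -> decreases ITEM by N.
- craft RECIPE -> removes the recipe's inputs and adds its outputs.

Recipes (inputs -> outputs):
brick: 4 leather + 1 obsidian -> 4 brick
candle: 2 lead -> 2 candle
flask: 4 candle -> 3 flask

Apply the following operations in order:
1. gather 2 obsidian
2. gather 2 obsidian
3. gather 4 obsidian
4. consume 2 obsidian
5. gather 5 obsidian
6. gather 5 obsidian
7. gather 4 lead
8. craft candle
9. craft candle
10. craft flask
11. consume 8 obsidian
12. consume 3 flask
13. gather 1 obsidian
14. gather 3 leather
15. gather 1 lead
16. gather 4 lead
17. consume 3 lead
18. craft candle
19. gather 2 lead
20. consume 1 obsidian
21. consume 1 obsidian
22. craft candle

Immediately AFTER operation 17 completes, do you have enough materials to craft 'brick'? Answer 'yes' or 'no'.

After 1 (gather 2 obsidian): obsidian=2
After 2 (gather 2 obsidian): obsidian=4
After 3 (gather 4 obsidian): obsidian=8
After 4 (consume 2 obsidian): obsidian=6
After 5 (gather 5 obsidian): obsidian=11
After 6 (gather 5 obsidian): obsidian=16
After 7 (gather 4 lead): lead=4 obsidian=16
After 8 (craft candle): candle=2 lead=2 obsidian=16
After 9 (craft candle): candle=4 obsidian=16
After 10 (craft flask): flask=3 obsidian=16
After 11 (consume 8 obsidian): flask=3 obsidian=8
After 12 (consume 3 flask): obsidian=8
After 13 (gather 1 obsidian): obsidian=9
After 14 (gather 3 leather): leather=3 obsidian=9
After 15 (gather 1 lead): lead=1 leather=3 obsidian=9
After 16 (gather 4 lead): lead=5 leather=3 obsidian=9
After 17 (consume 3 lead): lead=2 leather=3 obsidian=9

Answer: no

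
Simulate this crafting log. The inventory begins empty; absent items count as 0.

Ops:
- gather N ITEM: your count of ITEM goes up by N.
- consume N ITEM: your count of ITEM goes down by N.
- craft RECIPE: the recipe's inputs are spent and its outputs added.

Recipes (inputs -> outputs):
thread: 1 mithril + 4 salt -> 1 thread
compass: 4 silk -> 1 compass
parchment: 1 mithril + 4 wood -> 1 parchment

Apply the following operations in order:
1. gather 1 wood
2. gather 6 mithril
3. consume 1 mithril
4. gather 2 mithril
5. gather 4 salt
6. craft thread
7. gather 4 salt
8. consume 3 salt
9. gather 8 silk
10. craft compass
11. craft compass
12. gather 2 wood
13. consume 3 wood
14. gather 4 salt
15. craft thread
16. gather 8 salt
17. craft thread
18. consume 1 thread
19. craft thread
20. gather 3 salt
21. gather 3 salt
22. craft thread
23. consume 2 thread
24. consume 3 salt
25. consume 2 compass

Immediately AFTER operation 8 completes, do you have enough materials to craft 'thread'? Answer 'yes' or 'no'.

After 1 (gather 1 wood): wood=1
After 2 (gather 6 mithril): mithril=6 wood=1
After 3 (consume 1 mithril): mithril=5 wood=1
After 4 (gather 2 mithril): mithril=7 wood=1
After 5 (gather 4 salt): mithril=7 salt=4 wood=1
After 6 (craft thread): mithril=6 thread=1 wood=1
After 7 (gather 4 salt): mithril=6 salt=4 thread=1 wood=1
After 8 (consume 3 salt): mithril=6 salt=1 thread=1 wood=1

Answer: no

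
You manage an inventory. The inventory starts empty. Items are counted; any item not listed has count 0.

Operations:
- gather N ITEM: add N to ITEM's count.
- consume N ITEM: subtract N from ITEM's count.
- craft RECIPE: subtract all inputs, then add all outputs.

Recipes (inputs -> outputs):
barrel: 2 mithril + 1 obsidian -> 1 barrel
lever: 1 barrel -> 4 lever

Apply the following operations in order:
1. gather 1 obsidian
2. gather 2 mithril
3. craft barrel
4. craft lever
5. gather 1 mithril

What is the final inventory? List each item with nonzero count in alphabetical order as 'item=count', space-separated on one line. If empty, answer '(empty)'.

Answer: lever=4 mithril=1

Derivation:
After 1 (gather 1 obsidian): obsidian=1
After 2 (gather 2 mithril): mithril=2 obsidian=1
After 3 (craft barrel): barrel=1
After 4 (craft lever): lever=4
After 5 (gather 1 mithril): lever=4 mithril=1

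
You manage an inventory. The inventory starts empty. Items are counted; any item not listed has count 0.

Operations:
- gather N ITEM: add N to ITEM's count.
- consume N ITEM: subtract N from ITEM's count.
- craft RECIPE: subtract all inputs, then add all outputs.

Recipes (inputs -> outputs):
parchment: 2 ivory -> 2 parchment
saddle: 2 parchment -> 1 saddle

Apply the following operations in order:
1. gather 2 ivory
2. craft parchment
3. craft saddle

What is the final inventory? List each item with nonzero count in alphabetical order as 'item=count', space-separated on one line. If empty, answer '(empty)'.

Answer: saddle=1

Derivation:
After 1 (gather 2 ivory): ivory=2
After 2 (craft parchment): parchment=2
After 3 (craft saddle): saddle=1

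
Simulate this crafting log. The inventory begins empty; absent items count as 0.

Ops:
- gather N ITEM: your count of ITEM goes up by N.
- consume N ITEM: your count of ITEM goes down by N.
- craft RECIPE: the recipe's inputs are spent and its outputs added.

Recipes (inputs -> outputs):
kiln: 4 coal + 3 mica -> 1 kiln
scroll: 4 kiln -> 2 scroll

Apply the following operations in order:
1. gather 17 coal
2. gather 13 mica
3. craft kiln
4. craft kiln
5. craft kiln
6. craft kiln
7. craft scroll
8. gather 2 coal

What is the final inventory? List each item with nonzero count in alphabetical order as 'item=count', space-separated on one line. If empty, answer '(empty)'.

After 1 (gather 17 coal): coal=17
After 2 (gather 13 mica): coal=17 mica=13
After 3 (craft kiln): coal=13 kiln=1 mica=10
After 4 (craft kiln): coal=9 kiln=2 mica=7
After 5 (craft kiln): coal=5 kiln=3 mica=4
After 6 (craft kiln): coal=1 kiln=4 mica=1
After 7 (craft scroll): coal=1 mica=1 scroll=2
After 8 (gather 2 coal): coal=3 mica=1 scroll=2

Answer: coal=3 mica=1 scroll=2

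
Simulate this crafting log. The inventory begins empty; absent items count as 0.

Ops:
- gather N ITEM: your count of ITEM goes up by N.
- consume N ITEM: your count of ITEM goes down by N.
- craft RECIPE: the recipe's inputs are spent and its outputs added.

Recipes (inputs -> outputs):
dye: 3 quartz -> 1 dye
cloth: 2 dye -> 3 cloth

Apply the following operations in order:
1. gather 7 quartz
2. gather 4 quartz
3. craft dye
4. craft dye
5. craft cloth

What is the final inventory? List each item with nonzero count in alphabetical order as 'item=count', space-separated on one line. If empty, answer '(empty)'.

After 1 (gather 7 quartz): quartz=7
After 2 (gather 4 quartz): quartz=11
After 3 (craft dye): dye=1 quartz=8
After 4 (craft dye): dye=2 quartz=5
After 5 (craft cloth): cloth=3 quartz=5

Answer: cloth=3 quartz=5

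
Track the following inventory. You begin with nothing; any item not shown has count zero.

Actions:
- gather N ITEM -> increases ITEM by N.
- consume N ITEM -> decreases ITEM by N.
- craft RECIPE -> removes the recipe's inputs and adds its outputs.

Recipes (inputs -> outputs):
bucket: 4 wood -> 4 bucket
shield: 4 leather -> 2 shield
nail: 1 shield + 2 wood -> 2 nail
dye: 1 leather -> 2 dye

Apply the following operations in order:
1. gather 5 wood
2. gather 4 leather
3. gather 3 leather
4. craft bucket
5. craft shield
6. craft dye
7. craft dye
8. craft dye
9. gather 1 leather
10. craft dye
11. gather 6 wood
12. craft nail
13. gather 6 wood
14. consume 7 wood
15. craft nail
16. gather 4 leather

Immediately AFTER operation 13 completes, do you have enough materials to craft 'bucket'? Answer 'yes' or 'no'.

After 1 (gather 5 wood): wood=5
After 2 (gather 4 leather): leather=4 wood=5
After 3 (gather 3 leather): leather=7 wood=5
After 4 (craft bucket): bucket=4 leather=7 wood=1
After 5 (craft shield): bucket=4 leather=3 shield=2 wood=1
After 6 (craft dye): bucket=4 dye=2 leather=2 shield=2 wood=1
After 7 (craft dye): bucket=4 dye=4 leather=1 shield=2 wood=1
After 8 (craft dye): bucket=4 dye=6 shield=2 wood=1
After 9 (gather 1 leather): bucket=4 dye=6 leather=1 shield=2 wood=1
After 10 (craft dye): bucket=4 dye=8 shield=2 wood=1
After 11 (gather 6 wood): bucket=4 dye=8 shield=2 wood=7
After 12 (craft nail): bucket=4 dye=8 nail=2 shield=1 wood=5
After 13 (gather 6 wood): bucket=4 dye=8 nail=2 shield=1 wood=11

Answer: yes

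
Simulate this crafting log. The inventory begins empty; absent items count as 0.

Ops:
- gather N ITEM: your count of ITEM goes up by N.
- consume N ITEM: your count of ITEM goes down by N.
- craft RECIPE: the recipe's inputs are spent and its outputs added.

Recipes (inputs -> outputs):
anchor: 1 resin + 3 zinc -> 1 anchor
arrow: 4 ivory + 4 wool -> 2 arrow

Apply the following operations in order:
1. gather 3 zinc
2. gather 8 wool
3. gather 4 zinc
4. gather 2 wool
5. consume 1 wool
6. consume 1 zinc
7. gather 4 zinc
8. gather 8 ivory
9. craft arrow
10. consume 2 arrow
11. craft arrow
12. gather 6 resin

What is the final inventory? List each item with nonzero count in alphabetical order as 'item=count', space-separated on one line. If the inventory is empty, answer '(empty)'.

Answer: arrow=2 resin=6 wool=1 zinc=10

Derivation:
After 1 (gather 3 zinc): zinc=3
After 2 (gather 8 wool): wool=8 zinc=3
After 3 (gather 4 zinc): wool=8 zinc=7
After 4 (gather 2 wool): wool=10 zinc=7
After 5 (consume 1 wool): wool=9 zinc=7
After 6 (consume 1 zinc): wool=9 zinc=6
After 7 (gather 4 zinc): wool=9 zinc=10
After 8 (gather 8 ivory): ivory=8 wool=9 zinc=10
After 9 (craft arrow): arrow=2 ivory=4 wool=5 zinc=10
After 10 (consume 2 arrow): ivory=4 wool=5 zinc=10
After 11 (craft arrow): arrow=2 wool=1 zinc=10
After 12 (gather 6 resin): arrow=2 resin=6 wool=1 zinc=10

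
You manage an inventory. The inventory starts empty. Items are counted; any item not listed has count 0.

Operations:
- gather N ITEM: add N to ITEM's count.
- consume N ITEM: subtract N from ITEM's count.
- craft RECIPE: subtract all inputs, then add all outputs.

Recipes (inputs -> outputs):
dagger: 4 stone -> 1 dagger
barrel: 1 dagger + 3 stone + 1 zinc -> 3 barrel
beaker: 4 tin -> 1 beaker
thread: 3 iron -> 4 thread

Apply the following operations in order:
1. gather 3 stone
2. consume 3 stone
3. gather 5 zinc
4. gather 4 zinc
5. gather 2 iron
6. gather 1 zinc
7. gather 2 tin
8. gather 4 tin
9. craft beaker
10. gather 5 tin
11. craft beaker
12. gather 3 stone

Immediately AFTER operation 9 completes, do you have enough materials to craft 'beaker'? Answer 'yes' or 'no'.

Answer: no

Derivation:
After 1 (gather 3 stone): stone=3
After 2 (consume 3 stone): (empty)
After 3 (gather 5 zinc): zinc=5
After 4 (gather 4 zinc): zinc=9
After 5 (gather 2 iron): iron=2 zinc=9
After 6 (gather 1 zinc): iron=2 zinc=10
After 7 (gather 2 tin): iron=2 tin=2 zinc=10
After 8 (gather 4 tin): iron=2 tin=6 zinc=10
After 9 (craft beaker): beaker=1 iron=2 tin=2 zinc=10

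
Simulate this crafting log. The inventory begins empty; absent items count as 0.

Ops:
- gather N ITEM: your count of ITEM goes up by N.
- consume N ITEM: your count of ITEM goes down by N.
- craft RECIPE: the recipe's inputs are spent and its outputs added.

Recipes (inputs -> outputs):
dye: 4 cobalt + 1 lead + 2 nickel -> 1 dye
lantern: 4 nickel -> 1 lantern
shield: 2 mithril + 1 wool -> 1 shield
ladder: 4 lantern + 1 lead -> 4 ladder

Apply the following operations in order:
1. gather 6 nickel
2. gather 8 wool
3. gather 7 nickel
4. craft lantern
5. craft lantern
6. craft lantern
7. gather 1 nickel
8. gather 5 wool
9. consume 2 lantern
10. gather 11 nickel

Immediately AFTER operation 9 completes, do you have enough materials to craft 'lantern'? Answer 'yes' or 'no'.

After 1 (gather 6 nickel): nickel=6
After 2 (gather 8 wool): nickel=6 wool=8
After 3 (gather 7 nickel): nickel=13 wool=8
After 4 (craft lantern): lantern=1 nickel=9 wool=8
After 5 (craft lantern): lantern=2 nickel=5 wool=8
After 6 (craft lantern): lantern=3 nickel=1 wool=8
After 7 (gather 1 nickel): lantern=3 nickel=2 wool=8
After 8 (gather 5 wool): lantern=3 nickel=2 wool=13
After 9 (consume 2 lantern): lantern=1 nickel=2 wool=13

Answer: no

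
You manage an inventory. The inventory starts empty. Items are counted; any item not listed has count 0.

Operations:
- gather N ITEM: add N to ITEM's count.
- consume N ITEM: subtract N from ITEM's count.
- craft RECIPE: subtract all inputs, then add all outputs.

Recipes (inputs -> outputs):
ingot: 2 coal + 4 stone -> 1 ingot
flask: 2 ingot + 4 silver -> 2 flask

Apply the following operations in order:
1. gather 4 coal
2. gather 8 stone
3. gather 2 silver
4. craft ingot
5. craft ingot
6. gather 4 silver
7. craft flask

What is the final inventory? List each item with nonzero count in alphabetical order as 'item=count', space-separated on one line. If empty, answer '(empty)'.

Answer: flask=2 silver=2

Derivation:
After 1 (gather 4 coal): coal=4
After 2 (gather 8 stone): coal=4 stone=8
After 3 (gather 2 silver): coal=4 silver=2 stone=8
After 4 (craft ingot): coal=2 ingot=1 silver=2 stone=4
After 5 (craft ingot): ingot=2 silver=2
After 6 (gather 4 silver): ingot=2 silver=6
After 7 (craft flask): flask=2 silver=2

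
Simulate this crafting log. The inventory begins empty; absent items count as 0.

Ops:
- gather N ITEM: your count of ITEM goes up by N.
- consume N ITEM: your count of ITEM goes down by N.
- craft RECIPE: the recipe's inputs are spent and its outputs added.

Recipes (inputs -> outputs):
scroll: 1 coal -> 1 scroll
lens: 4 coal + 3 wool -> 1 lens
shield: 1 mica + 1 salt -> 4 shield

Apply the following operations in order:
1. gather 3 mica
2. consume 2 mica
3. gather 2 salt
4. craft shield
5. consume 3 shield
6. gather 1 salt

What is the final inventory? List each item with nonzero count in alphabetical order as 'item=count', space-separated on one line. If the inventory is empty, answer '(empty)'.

After 1 (gather 3 mica): mica=3
After 2 (consume 2 mica): mica=1
After 3 (gather 2 salt): mica=1 salt=2
After 4 (craft shield): salt=1 shield=4
After 5 (consume 3 shield): salt=1 shield=1
After 6 (gather 1 salt): salt=2 shield=1

Answer: salt=2 shield=1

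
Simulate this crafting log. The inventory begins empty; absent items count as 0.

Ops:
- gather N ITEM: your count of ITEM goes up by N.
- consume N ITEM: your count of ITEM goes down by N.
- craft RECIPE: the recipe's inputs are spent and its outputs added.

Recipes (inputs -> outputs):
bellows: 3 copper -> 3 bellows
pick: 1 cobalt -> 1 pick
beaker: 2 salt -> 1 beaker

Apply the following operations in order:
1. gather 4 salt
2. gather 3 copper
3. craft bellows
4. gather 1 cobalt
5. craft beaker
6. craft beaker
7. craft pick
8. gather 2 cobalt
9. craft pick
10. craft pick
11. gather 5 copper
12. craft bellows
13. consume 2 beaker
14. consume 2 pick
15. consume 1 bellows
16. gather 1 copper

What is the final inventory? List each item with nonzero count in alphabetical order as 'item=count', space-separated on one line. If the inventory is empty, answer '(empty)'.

After 1 (gather 4 salt): salt=4
After 2 (gather 3 copper): copper=3 salt=4
After 3 (craft bellows): bellows=3 salt=4
After 4 (gather 1 cobalt): bellows=3 cobalt=1 salt=4
After 5 (craft beaker): beaker=1 bellows=3 cobalt=1 salt=2
After 6 (craft beaker): beaker=2 bellows=3 cobalt=1
After 7 (craft pick): beaker=2 bellows=3 pick=1
After 8 (gather 2 cobalt): beaker=2 bellows=3 cobalt=2 pick=1
After 9 (craft pick): beaker=2 bellows=3 cobalt=1 pick=2
After 10 (craft pick): beaker=2 bellows=3 pick=3
After 11 (gather 5 copper): beaker=2 bellows=3 copper=5 pick=3
After 12 (craft bellows): beaker=2 bellows=6 copper=2 pick=3
After 13 (consume 2 beaker): bellows=6 copper=2 pick=3
After 14 (consume 2 pick): bellows=6 copper=2 pick=1
After 15 (consume 1 bellows): bellows=5 copper=2 pick=1
After 16 (gather 1 copper): bellows=5 copper=3 pick=1

Answer: bellows=5 copper=3 pick=1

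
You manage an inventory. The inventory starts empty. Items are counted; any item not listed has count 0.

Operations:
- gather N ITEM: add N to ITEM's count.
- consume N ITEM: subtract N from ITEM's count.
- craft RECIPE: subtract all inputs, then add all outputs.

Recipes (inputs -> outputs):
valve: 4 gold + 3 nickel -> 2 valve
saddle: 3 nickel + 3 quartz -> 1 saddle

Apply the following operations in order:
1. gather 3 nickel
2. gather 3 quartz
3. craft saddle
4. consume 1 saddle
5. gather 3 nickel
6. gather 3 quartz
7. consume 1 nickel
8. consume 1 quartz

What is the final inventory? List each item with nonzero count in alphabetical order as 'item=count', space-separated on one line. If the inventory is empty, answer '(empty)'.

After 1 (gather 3 nickel): nickel=3
After 2 (gather 3 quartz): nickel=3 quartz=3
After 3 (craft saddle): saddle=1
After 4 (consume 1 saddle): (empty)
After 5 (gather 3 nickel): nickel=3
After 6 (gather 3 quartz): nickel=3 quartz=3
After 7 (consume 1 nickel): nickel=2 quartz=3
After 8 (consume 1 quartz): nickel=2 quartz=2

Answer: nickel=2 quartz=2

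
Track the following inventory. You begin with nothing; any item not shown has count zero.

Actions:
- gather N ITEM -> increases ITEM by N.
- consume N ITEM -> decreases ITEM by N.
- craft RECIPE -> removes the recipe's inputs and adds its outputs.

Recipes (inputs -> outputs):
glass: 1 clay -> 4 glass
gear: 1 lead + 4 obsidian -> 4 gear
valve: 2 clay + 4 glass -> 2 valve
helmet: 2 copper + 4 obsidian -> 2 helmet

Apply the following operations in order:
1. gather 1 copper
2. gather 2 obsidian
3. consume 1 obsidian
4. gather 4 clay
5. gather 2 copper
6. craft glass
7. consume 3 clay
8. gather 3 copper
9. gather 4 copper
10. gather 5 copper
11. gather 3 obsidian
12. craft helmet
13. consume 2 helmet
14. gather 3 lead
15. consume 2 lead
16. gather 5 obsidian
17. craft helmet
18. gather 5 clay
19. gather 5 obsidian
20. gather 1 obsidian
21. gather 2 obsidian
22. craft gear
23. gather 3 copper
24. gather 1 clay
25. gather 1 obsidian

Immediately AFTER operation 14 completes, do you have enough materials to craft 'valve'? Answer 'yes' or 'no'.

Answer: no

Derivation:
After 1 (gather 1 copper): copper=1
After 2 (gather 2 obsidian): copper=1 obsidian=2
After 3 (consume 1 obsidian): copper=1 obsidian=1
After 4 (gather 4 clay): clay=4 copper=1 obsidian=1
After 5 (gather 2 copper): clay=4 copper=3 obsidian=1
After 6 (craft glass): clay=3 copper=3 glass=4 obsidian=1
After 7 (consume 3 clay): copper=3 glass=4 obsidian=1
After 8 (gather 3 copper): copper=6 glass=4 obsidian=1
After 9 (gather 4 copper): copper=10 glass=4 obsidian=1
After 10 (gather 5 copper): copper=15 glass=4 obsidian=1
After 11 (gather 3 obsidian): copper=15 glass=4 obsidian=4
After 12 (craft helmet): copper=13 glass=4 helmet=2
After 13 (consume 2 helmet): copper=13 glass=4
After 14 (gather 3 lead): copper=13 glass=4 lead=3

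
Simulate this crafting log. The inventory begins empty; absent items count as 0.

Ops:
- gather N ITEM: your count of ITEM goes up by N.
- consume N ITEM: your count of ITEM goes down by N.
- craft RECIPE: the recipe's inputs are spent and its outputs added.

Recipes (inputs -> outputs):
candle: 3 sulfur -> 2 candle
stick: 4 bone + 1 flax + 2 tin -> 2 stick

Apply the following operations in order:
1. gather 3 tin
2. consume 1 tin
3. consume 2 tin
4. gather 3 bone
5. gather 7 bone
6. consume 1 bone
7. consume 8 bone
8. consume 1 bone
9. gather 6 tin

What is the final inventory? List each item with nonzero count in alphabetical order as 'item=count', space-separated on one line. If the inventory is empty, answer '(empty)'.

Answer: tin=6

Derivation:
After 1 (gather 3 tin): tin=3
After 2 (consume 1 tin): tin=2
After 3 (consume 2 tin): (empty)
After 4 (gather 3 bone): bone=3
After 5 (gather 7 bone): bone=10
After 6 (consume 1 bone): bone=9
After 7 (consume 8 bone): bone=1
After 8 (consume 1 bone): (empty)
After 9 (gather 6 tin): tin=6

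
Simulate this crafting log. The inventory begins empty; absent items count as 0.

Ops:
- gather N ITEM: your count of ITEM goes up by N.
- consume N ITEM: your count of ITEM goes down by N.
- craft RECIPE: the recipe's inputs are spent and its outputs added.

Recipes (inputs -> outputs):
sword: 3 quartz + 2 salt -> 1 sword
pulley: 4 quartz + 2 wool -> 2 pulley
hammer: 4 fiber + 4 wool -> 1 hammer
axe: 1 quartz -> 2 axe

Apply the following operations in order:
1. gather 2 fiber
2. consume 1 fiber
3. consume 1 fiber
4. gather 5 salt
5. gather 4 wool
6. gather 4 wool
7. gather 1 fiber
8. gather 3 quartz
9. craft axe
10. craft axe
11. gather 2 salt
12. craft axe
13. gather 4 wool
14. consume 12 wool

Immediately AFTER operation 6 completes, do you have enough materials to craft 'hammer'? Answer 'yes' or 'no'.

Answer: no

Derivation:
After 1 (gather 2 fiber): fiber=2
After 2 (consume 1 fiber): fiber=1
After 3 (consume 1 fiber): (empty)
After 4 (gather 5 salt): salt=5
After 5 (gather 4 wool): salt=5 wool=4
After 6 (gather 4 wool): salt=5 wool=8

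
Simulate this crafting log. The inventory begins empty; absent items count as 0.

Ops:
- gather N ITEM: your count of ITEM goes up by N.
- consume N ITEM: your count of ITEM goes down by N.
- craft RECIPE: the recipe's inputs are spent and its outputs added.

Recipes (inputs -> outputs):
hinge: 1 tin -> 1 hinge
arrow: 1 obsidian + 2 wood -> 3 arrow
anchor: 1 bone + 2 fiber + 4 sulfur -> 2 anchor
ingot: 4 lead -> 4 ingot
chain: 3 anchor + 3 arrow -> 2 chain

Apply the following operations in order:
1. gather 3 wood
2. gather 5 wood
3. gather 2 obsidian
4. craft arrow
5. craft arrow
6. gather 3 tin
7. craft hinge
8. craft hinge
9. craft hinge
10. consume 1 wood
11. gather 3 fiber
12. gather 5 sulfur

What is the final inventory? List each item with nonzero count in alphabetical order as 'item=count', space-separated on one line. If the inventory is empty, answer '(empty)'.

After 1 (gather 3 wood): wood=3
After 2 (gather 5 wood): wood=8
After 3 (gather 2 obsidian): obsidian=2 wood=8
After 4 (craft arrow): arrow=3 obsidian=1 wood=6
After 5 (craft arrow): arrow=6 wood=4
After 6 (gather 3 tin): arrow=6 tin=3 wood=4
After 7 (craft hinge): arrow=6 hinge=1 tin=2 wood=4
After 8 (craft hinge): arrow=6 hinge=2 tin=1 wood=4
After 9 (craft hinge): arrow=6 hinge=3 wood=4
After 10 (consume 1 wood): arrow=6 hinge=3 wood=3
After 11 (gather 3 fiber): arrow=6 fiber=3 hinge=3 wood=3
After 12 (gather 5 sulfur): arrow=6 fiber=3 hinge=3 sulfur=5 wood=3

Answer: arrow=6 fiber=3 hinge=3 sulfur=5 wood=3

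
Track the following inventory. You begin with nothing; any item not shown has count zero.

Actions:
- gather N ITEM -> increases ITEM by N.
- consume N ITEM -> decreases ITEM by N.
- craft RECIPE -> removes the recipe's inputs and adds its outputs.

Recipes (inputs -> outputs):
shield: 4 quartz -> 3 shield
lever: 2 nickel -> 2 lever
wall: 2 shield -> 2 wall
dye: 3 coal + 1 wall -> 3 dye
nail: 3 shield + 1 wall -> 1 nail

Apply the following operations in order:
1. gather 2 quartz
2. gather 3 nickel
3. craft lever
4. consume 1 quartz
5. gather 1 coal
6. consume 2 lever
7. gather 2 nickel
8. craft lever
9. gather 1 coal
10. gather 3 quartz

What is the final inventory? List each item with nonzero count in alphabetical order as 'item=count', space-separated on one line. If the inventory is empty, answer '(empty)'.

Answer: coal=2 lever=2 nickel=1 quartz=4

Derivation:
After 1 (gather 2 quartz): quartz=2
After 2 (gather 3 nickel): nickel=3 quartz=2
After 3 (craft lever): lever=2 nickel=1 quartz=2
After 4 (consume 1 quartz): lever=2 nickel=1 quartz=1
After 5 (gather 1 coal): coal=1 lever=2 nickel=1 quartz=1
After 6 (consume 2 lever): coal=1 nickel=1 quartz=1
After 7 (gather 2 nickel): coal=1 nickel=3 quartz=1
After 8 (craft lever): coal=1 lever=2 nickel=1 quartz=1
After 9 (gather 1 coal): coal=2 lever=2 nickel=1 quartz=1
After 10 (gather 3 quartz): coal=2 lever=2 nickel=1 quartz=4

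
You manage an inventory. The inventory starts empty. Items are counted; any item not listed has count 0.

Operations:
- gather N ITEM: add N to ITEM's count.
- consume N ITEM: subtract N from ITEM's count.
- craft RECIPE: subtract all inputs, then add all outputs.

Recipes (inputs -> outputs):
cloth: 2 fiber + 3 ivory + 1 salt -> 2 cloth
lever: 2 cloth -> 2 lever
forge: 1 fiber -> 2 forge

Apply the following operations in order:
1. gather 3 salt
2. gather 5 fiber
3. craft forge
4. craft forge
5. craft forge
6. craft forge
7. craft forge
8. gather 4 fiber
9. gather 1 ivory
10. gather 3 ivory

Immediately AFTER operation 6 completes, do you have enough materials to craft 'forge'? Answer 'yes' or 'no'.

Answer: yes

Derivation:
After 1 (gather 3 salt): salt=3
After 2 (gather 5 fiber): fiber=5 salt=3
After 3 (craft forge): fiber=4 forge=2 salt=3
After 4 (craft forge): fiber=3 forge=4 salt=3
After 5 (craft forge): fiber=2 forge=6 salt=3
After 6 (craft forge): fiber=1 forge=8 salt=3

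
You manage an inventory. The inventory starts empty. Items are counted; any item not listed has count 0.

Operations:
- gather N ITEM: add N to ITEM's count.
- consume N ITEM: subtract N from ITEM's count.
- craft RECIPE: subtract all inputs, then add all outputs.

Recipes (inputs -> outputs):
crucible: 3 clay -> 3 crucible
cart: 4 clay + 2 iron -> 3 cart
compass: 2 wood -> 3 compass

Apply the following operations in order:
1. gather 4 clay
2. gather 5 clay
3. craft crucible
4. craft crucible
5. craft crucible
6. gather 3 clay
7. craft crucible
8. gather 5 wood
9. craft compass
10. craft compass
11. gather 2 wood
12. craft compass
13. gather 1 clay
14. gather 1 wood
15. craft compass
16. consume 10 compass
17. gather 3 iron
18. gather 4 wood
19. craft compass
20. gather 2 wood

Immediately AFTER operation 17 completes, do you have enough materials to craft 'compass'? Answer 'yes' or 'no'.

After 1 (gather 4 clay): clay=4
After 2 (gather 5 clay): clay=9
After 3 (craft crucible): clay=6 crucible=3
After 4 (craft crucible): clay=3 crucible=6
After 5 (craft crucible): crucible=9
After 6 (gather 3 clay): clay=3 crucible=9
After 7 (craft crucible): crucible=12
After 8 (gather 5 wood): crucible=12 wood=5
After 9 (craft compass): compass=3 crucible=12 wood=3
After 10 (craft compass): compass=6 crucible=12 wood=1
After 11 (gather 2 wood): compass=6 crucible=12 wood=3
After 12 (craft compass): compass=9 crucible=12 wood=1
After 13 (gather 1 clay): clay=1 compass=9 crucible=12 wood=1
After 14 (gather 1 wood): clay=1 compass=9 crucible=12 wood=2
After 15 (craft compass): clay=1 compass=12 crucible=12
After 16 (consume 10 compass): clay=1 compass=2 crucible=12
After 17 (gather 3 iron): clay=1 compass=2 crucible=12 iron=3

Answer: no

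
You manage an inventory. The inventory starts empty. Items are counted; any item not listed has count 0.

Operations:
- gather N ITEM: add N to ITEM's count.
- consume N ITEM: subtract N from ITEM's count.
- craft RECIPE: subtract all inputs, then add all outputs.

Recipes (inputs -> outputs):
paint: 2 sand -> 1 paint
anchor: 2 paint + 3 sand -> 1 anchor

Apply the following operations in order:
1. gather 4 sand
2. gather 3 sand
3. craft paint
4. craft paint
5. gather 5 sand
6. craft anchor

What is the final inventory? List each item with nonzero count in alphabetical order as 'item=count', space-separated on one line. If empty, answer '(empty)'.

Answer: anchor=1 sand=5

Derivation:
After 1 (gather 4 sand): sand=4
After 2 (gather 3 sand): sand=7
After 3 (craft paint): paint=1 sand=5
After 4 (craft paint): paint=2 sand=3
After 5 (gather 5 sand): paint=2 sand=8
After 6 (craft anchor): anchor=1 sand=5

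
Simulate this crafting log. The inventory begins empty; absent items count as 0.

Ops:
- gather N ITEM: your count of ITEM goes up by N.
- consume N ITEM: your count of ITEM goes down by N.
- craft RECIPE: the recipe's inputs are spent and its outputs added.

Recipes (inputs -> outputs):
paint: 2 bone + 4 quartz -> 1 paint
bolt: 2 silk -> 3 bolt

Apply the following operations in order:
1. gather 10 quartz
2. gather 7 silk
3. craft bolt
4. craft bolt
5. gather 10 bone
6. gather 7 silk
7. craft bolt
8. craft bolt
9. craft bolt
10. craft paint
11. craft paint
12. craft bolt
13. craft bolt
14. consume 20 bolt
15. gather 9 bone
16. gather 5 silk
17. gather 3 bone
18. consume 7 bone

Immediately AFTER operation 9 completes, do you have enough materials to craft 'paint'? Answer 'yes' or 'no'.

Answer: yes

Derivation:
After 1 (gather 10 quartz): quartz=10
After 2 (gather 7 silk): quartz=10 silk=7
After 3 (craft bolt): bolt=3 quartz=10 silk=5
After 4 (craft bolt): bolt=6 quartz=10 silk=3
After 5 (gather 10 bone): bolt=6 bone=10 quartz=10 silk=3
After 6 (gather 7 silk): bolt=6 bone=10 quartz=10 silk=10
After 7 (craft bolt): bolt=9 bone=10 quartz=10 silk=8
After 8 (craft bolt): bolt=12 bone=10 quartz=10 silk=6
After 9 (craft bolt): bolt=15 bone=10 quartz=10 silk=4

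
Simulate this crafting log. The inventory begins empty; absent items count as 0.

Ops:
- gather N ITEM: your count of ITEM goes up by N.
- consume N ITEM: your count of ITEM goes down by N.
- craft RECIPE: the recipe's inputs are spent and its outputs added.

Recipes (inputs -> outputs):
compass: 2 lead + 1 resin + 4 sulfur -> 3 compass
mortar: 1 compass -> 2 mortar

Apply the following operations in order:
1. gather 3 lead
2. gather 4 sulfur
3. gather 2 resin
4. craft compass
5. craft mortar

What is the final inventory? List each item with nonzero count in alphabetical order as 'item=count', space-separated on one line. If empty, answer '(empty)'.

After 1 (gather 3 lead): lead=3
After 2 (gather 4 sulfur): lead=3 sulfur=4
After 3 (gather 2 resin): lead=3 resin=2 sulfur=4
After 4 (craft compass): compass=3 lead=1 resin=1
After 5 (craft mortar): compass=2 lead=1 mortar=2 resin=1

Answer: compass=2 lead=1 mortar=2 resin=1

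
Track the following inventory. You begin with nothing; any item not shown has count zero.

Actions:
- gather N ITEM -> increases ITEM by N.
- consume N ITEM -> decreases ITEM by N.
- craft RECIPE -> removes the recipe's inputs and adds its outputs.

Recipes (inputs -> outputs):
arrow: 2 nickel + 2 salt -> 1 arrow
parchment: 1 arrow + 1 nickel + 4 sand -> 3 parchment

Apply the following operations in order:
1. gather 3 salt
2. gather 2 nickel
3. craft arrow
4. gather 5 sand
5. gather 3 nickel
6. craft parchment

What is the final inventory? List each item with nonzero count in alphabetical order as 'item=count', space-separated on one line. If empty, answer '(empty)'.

Answer: nickel=2 parchment=3 salt=1 sand=1

Derivation:
After 1 (gather 3 salt): salt=3
After 2 (gather 2 nickel): nickel=2 salt=3
After 3 (craft arrow): arrow=1 salt=1
After 4 (gather 5 sand): arrow=1 salt=1 sand=5
After 5 (gather 3 nickel): arrow=1 nickel=3 salt=1 sand=5
After 6 (craft parchment): nickel=2 parchment=3 salt=1 sand=1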